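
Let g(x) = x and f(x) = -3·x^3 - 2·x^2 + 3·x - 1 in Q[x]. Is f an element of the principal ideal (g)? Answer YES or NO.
In Q[x] the ideal (g) consists of all multiples of g, so f ∈ (g) iff g | f, i.e. iff the remainder of f on division by g is 0. Divide f by g (g is monic, so eliminate the leading term of the running remainder at each step):
  leading term -3·x^3: subtract (-3·x^2)·g(x) = -3·x^3, leaving -2·x^2 + 3·x - 1
  leading term -2·x^2: subtract (-2·x)·g(x) = -2·x^2, leaving 3·x - 1
  leading term 3·x: subtract (3)·g(x) = 3·x, leaving -1
The remainder r(x) = -1 ≠ 0 (and deg r < deg g), so g ∤ f, i.e. f ∉ (g).

Final answer: NO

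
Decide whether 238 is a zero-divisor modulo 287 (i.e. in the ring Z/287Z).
gcd(238, 287) = 7 > 1, so 238 is not a unit in Z/287Z. In Z/nZ every nonzero non-unit is a zero-divisor: explicitly, take b = 287/gcd = 41 ≠ 0 (mod 287); then 238·41 = 9758 = 34·287, i.e. 238·41 ≡ 0 (mod 287). So 238 is a zero-divisor.

Final answer: YES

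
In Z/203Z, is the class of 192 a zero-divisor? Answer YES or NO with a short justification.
gcd(192, 203) = 1, so 192 is a unit in Z/203Z (it has a multiplicative inverse). A unit cannot be a zero-divisor: if 192·b ≡ 0 then multiplying both sides by 192^(−1) gives b ≡ 0. So 192 is not a zero-divisor.

Final answer: NO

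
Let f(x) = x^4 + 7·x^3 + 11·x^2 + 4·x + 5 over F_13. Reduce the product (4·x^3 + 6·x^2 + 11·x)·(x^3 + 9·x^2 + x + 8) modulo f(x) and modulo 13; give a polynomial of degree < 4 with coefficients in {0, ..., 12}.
a · b ≡ 10·x^3 + 6·x^2 + 11·x + 1 (mod f(x))

Multiply as integer polynomials: a · b = 4·x^6 + 42·x^5 + 69·x^4 + 137·x^3 + 59·x^2 + 88·x. Reducing coefficients mod 13: a · b ≡ 4·x^6 + 3·x^5 + 4·x^4 + 7·x^3 + 7·x^2 + 10·x. Now divide by f(x) = x^4 + 7·x^3 + 11·x^2 + 4·x + 5 in F_13[x], eliminating the leading term at each step:
  leading term 4·x^6: subtract (4·x^2)·f(x) = 4·x^6 + 2·x^5 + 5·x^4 + 3·x^3 + 7·x^2, leaving x^5 + 12·x^4 + 4·x^3 + 10·x (coefficients mod 13)
  leading term x^5: subtract (x)·f(x) = x^5 + 7·x^4 + 11·x^3 + 4·x^2 + 5·x, leaving 5·x^4 + 6·x^3 + 9·x^2 + 5·x (coefficients mod 13)
  leading term 5·x^4: subtract (5)·f(x) = 5·x^4 + 9·x^3 + 3·x^2 + 7·x + 12, leaving 10·x^3 + 6·x^2 + 11·x + 1 (coefficients mod 13)
The degree is now < 4, so this is the remainder. Hence a · b ≡ 10·x^3 + 6·x^2 + 11·x + 1 in F_13[x]/(f).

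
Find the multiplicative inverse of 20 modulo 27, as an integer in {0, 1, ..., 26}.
20^(−1) ≡ 23 (mod 27)

Apply the extended Euclidean algorithm to (27, 20), tracking rows (r, s, t) with s·27 + t·20 = r. Each division r_prev = q·r_cur + r_new produces the new row as (previous row) − q·(current row):
  row A: (27, 1, 0)   [1·27 + 0·20 = 27]
  row B: (20, 0, 1)   [0·27 + 1·20 = 20]
  27 = 1·20 + 7   → row C = row A − 1·row B = (7, 1, −1)   [check: 1·27 − 1·20 = 7]
  20 = 2·7 + 6   → row D = row B − 2·row C = (6, −2, 3)   [check: −2·27 + 3·20 = 6]
  7 = 1·6 + 1   → row E = row C − 1·row D = (1, 3, −4)   [check: 3·27 − 4·20 = 1]
  6 = 6·1 + 0   → remainder 0, stop. gcd = 1 (last nonzero row E).
The gcd is 1, so 20 is invertible mod 27. The last nonzero row gives 3·27 − 4·20 = 1, so t = −4. So 20^(−1) ≡ −4 ≡ 23 (mod 27). Verify: 20 · 23 = 460 ≡ 1 (mod 27). ✓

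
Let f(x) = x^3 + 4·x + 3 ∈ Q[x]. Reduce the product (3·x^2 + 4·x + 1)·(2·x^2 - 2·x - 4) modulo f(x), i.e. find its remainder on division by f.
a · b ≡ -42·x^2 - 44·x - 10 (mod f(x))

First multiply in Q[x] without reducing: a · b = 6·x^4 + 2·x^3 - 18·x^2 - 18·x - 4. Now divide by f(x) = x^3 + 4·x + 3, eliminating the leading term at each step:
  leading term 6·x^4: subtract (6·x)·f(x) = 6·x^4 + 24·x^2 + 18·x, leaving 2·x^3 - 42·x^2 - 36·x - 4
  leading term 2·x^3: subtract (2)·f(x) = 2·x^3 + 8·x + 6, leaving -42·x^2 - 44·x - 10
The degree is now < 3, so this is the remainder. Hence a · b ≡ -42·x^2 - 44·x - 10 in Q[x]/(f).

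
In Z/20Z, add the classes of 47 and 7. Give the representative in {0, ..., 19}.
14

Reduce the summands first: 47 ≡ 7 (mod 20), so 47 + 7 ≡ 7 + 7 (mod 20). 7 + 7 = 14; 14 = 0·20 + 14, so (47 + 7) mod 20 = 14.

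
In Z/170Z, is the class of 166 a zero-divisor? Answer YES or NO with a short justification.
gcd(166, 170) = 2 > 1, so 166 is not a unit in Z/170Z. In Z/nZ every nonzero non-unit is a zero-divisor: explicitly, take b = 170/gcd = 85 ≠ 0 (mod 170); then 166·85 = 14110 = 83·170, i.e. 166·85 ≡ 0 (mod 170). So 166 is a zero-divisor.

Final answer: YES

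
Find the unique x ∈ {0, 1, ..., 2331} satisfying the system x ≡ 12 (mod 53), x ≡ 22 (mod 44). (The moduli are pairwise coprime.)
The moduli 53, 44 are pairwise coprime, so by the CRT there is a unique solution mod 53·44 = 2332.
Solve by successive substitution. Start with x ≡ 12 (mod 53).
  Combine with x ≡ 22 (mod 44): write x = 12 + 53·t and require 12 + 53·t ≡ 22 (mod 44), i.e. 53·t ≡ 22 − 12 ≡ 10 (mod 44). Since 53^(−1) ≡ 5 (mod 44) (53 ≡ 9 (mod 44)), t ≡ 5·10 ≡ 6 (mod 44). So x ≡ 12 + 53·6 = 330 (mod 2332).
Unique solution in [0, 2332): x = 330.

Final answer: x ≡ 330 (mod 2332); the representative in [0, 2332) is 330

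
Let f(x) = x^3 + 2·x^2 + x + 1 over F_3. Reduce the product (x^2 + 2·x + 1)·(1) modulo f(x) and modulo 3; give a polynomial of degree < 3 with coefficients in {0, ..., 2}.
Multiply as integer polynomials: a · b = x^2 + 2·x + 1. Reducing coefficients mod 3: a · b ≡ x^2 + 2·x + 1. This already has degree < 3, so no reduction by f is needed. Hence a · b ≡ x^2 + 2·x + 1 in F_3[x]/(f).

Final answer: a · b ≡ x^2 + 2·x + 1 (mod f(x))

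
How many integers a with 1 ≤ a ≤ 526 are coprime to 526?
The number of a ∈ {1, ..., 526} with gcd(a, 526) = 1 is by definition Euler's totient φ(526). φ is multiplicative, with φ(p^e) = p^e − p^(e−1). Factorise 526 = 2 · 263. Then
  φ(526) = (2 − 1) · (263 − 1) = 1 · 262 = 262.
So there are 262 such integers.

Final answer: 262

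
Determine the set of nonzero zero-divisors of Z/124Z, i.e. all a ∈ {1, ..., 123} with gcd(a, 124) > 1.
nonzero zero-divisors of Z/124Z = {2, 4, 6, 8, 10, 12, 14, 16, 18, 20, 22, 24, 26, 28, 30, 31, 32, 34, 36, 38, 40, 42, 44, 46, 48, 50, 52, 54, 56, 58, 60, 62, 64, 66, 68, 70, 72, 74, 76, 78, 80, 82, 84, 86, 88, 90, 92, 93, 94, 96, 98, 100, 102, 104, 106, 108, 110, 112, 114, 116, 118, 120, 122}

An element a ∈ Z/124Z (with a ≠ 0) is a zero-divisor iff gcd(a, 124) > 1 (because a is a unit precisely when gcd(a, n) = 1, and in Z/nZ every nonzero, non-unit element is a zero-divisor). Scan a = 1, ..., 123 and keep those with gcd(a, 124) > 1:
  gcd(2, 124) = 2, gcd(4, 124) = 4, gcd(6, 124) = 2, gcd(8, 124) = 4, gcd(10, 124) = 2, gcd(12, 124) = 4, gcd(14, 124) = 2, gcd(16, 124) = 4, gcd(18, 124) = 2, gcd(20, 124) = 4, gcd(22, 124) = 2, gcd(24, 124) = 4, gcd(26, 124) = 2, gcd(28, 124) = 4, gcd(30, 124) = 2, gcd(31, 124) = 31, gcd(32, 124) = 4, gcd(34, 124) = 2, gcd(36, 124) = 4, gcd(38, 124) = 2, gcd(40, 124) = 4, gcd(42, 124) = 2, gcd(44, 124) = 4, gcd(46, 124) = 2, gcd(48, 124) = 4, gcd(50, 124) = 2, gcd(52, 124) = 4, gcd(54, 124) = 2, gcd(56, 124) = 4, gcd(58, 124) = 2, gcd(60, 124) = 4, gcd(62, 124) = 62, gcd(64, 124) = 4, gcd(66, 124) = 2, gcd(68, 124) = 4, gcd(70, 124) = 2, gcd(72, 124) = 4, gcd(74, 124) = 2, gcd(76, 124) = 4, gcd(78, 124) = 2, gcd(80, 124) = 4, gcd(82, 124) = 2, gcd(84, 124) = 4, gcd(86, 124) = 2, gcd(88, 124) = 4, gcd(90, 124) = 2, gcd(92, 124) = 4, gcd(93, 124) = 31, gcd(94, 124) = 2, gcd(96, 124) = 4, gcd(98, 124) = 2, gcd(100, 124) = 4, gcd(102, 124) = 2, gcd(104, 124) = 4, gcd(106, 124) = 2, gcd(108, 124) = 4, gcd(110, 124) = 2, gcd(112, 124) = 4, gcd(114, 124) = 2, gcd(116, 124) = 4, gcd(118, 124) = 2, gcd(120, 124) = 4, gcd(122, 124) = 2.
All other a ∈ {1, ..., 123} have gcd(a, 124) = 1 and are units. So the nonzero zero-divisors are exactly the 63 values of a appearing in this scan.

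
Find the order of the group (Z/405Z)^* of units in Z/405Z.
|(Z/405Z)^*| = 216

(Z/405Z)^* consists of the classes a with gcd(a, 405) = 1, so its order is φ(405). φ is multiplicative, with φ(p^e) = p^e − p^(e−1). Factorise 405 = 3^4 · 5. Then
  φ(405) = (3^4 − 3^3) · (5 − 1) = 54 · 4 = 216.
Thus |(Z/405Z)^*| = 216.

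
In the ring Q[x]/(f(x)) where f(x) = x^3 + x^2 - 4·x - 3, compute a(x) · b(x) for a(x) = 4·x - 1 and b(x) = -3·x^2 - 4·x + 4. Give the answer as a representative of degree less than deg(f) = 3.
First multiply in Q[x] without reducing: a · b = -12·x^3 - 13·x^2 + 20·x - 4. Now divide by f(x) = x^3 + x^2 - 4·x - 3, eliminating the leading term at each step:
  leading term -12·x^3: subtract (-12)·f(x) = -12·x^3 - 12·x^2 + 48·x + 36, leaving -x^2 - 28·x - 40
The degree is now < 3, so this is the remainder. Hence a · b ≡ -x^2 - 28·x - 40 in Q[x]/(f).

Final answer: a · b ≡ -x^2 - 28·x - 40 (mod f(x))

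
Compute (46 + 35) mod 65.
16

Both summands are already reduced mod 65. 46 + 35 = 81; 81 = 1·65 + 16, so (46 + 35) mod 65 = 16.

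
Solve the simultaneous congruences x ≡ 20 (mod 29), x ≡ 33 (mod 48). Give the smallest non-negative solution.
The moduli 29, 48 are pairwise coprime, so by the CRT there is a unique solution mod 29·48 = 1392.
Solve by successive substitution. Start with x ≡ 20 (mod 29).
  Combine with x ≡ 33 (mod 48): write x = 20 + 29·t and require 20 + 29·t ≡ 33 (mod 48), i.e. 29·t ≡ 33 − 20 ≡ 13 (mod 48). Since 29^(−1) ≡ 5 (mod 48), t ≡ 5·13 ≡ 17 (mod 48). So x ≡ 20 + 29·17 = 513 (mod 1392).
Unique solution in [0, 1392): x = 513.

Final answer: x ≡ 513 (mod 1392); the representative in [0, 1392) is 513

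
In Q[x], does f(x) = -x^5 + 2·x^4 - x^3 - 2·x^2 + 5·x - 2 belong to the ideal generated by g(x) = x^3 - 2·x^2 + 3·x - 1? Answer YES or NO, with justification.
In Q[x] the ideal (g) consists of all multiples of g, so f ∈ (g) iff g | f, i.e. iff the remainder of f on division by g is 0. Divide f by g (g is monic, so eliminate the leading term of the running remainder at each step):
  leading term -x^5: subtract (-x^2)·g(x) = -x^5 + 2·x^4 - 3·x^3 + x^2, leaving 2·x^3 - 3·x^2 + 5·x - 2
  leading term 2·x^3: subtract (2)·g(x) = 2·x^3 - 4·x^2 + 6·x - 2, leaving x^2 - x
The remainder r(x) = x^2 - x ≠ 0 (and deg r < deg g), so g ∤ f, i.e. f ∉ (g).

Final answer: NO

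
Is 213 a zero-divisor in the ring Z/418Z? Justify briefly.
gcd(213, 418) = 1, so 213 is a unit in Z/418Z (it has a multiplicative inverse). A unit cannot be a zero-divisor: if 213·b ≡ 0 then multiplying both sides by 213^(−1) gives b ≡ 0. So 213 is not a zero-divisor.

Final answer: NO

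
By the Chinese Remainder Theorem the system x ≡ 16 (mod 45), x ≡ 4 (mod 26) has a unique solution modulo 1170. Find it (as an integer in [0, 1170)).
x ≡ 1096 (mod 1170); the representative in [0, 1170) is 1096

The moduli 45, 26 are pairwise coprime, so by the CRT there is a unique solution mod 45·26 = 1170.
Solve by successive substitution. Start with x ≡ 16 (mod 45).
  Combine with x ≡ 4 (mod 26): write x = 16 + 45·t and require 16 + 45·t ≡ 4 (mod 26), i.e. 45·t ≡ 4 − 16 ≡ 14 (mod 26). Since 45^(−1) ≡ 11 (mod 26) (45 ≡ 19 (mod 26)), t ≡ 11·14 ≡ 24 (mod 26). So x ≡ 16 + 45·24 = 1096 (mod 1170).
Unique solution in [0, 1170): x = 1096.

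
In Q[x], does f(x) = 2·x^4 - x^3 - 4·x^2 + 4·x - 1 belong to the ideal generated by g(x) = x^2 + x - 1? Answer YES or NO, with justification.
YES

In Q[x] the ideal (g) consists of all multiples of g, so f ∈ (g) iff g | f, i.e. iff the remainder of f on division by g is 0. Divide f by g (g is monic, so eliminate the leading term of the running remainder at each step):
  leading term 2·x^4: subtract (2·x^2)·g(x) = 2·x^4 + 2·x^3 - 2·x^2, leaving -3·x^3 - 2·x^2 + 4·x - 1
  leading term -3·x^3: subtract (-3·x)·g(x) = -3·x^3 - 3·x^2 + 3·x, leaving x^2 + x - 1
  leading term x^2: subtract (1)·g(x) = x^2 + x - 1, leaving 0
The remainder is 0, so f(x) = g(x) · h(x) with h(x) = 2·x^2 - 3·x + 1. Hence g | f, i.e. f ∈ (g).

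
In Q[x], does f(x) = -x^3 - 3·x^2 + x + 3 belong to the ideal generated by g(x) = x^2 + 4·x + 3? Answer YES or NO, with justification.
In Q[x] the ideal (g) consists of all multiples of g, so f ∈ (g) iff g | f, i.e. iff the remainder of f on division by g is 0. Divide f by g (g is monic, so eliminate the leading term of the running remainder at each step):
  leading term -x^3: subtract (-x)·g(x) = -x^3 - 4·x^2 - 3·x, leaving x^2 + 4·x + 3
  leading term x^2: subtract (1)·g(x) = x^2 + 4·x + 3, leaving 0
The remainder is 0, so f(x) = g(x) · h(x) with h(x) = 1 - x. Hence g | f, i.e. f ∈ (g).

Final answer: YES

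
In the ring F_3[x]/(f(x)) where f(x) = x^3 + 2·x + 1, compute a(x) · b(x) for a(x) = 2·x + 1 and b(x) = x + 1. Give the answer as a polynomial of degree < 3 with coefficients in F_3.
a · b ≡ 2·x^2 + 1 (mod f(x))

Multiply as integer polynomials: a · b = 2·x^2 + 3·x + 1. Reducing coefficients mod 3: a · b ≡ 2·x^2 + 1. This already has degree < 3, so no reduction by f is needed. Hence a · b ≡ 2·x^2 + 1 in F_3[x]/(f).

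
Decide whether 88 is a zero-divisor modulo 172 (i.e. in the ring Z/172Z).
gcd(88, 172) = 4 > 1, so 88 is not a unit in Z/172Z. In Z/nZ every nonzero non-unit is a zero-divisor: explicitly, take b = 172/gcd = 43 ≠ 0 (mod 172); then 88·43 = 3784 = 22·172, i.e. 88·43 ≡ 0 (mod 172). So 88 is a zero-divisor.

Final answer: YES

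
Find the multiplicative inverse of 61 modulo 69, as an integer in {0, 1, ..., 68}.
61^(−1) ≡ 43 (mod 69)

Apply the extended Euclidean algorithm to (69, 61), tracking rows (r, s, t) with s·69 + t·61 = r. Each division r_prev = q·r_cur + r_new produces the new row as (previous row) − q·(current row):
  row A: (69, 1, 0)   [1·69 + 0·61 = 69]
  row B: (61, 0, 1)   [0·69 + 1·61 = 61]
  69 = 1·61 + 8   → row C = row A − 1·row B = (8, 1, −1)   [check: 1·69 − 1·61 = 8]
  61 = 7·8 + 5   → row D = row B − 7·row C = (5, −7, 8)   [check: −7·69 + 8·61 = 5]
  8 = 1·5 + 3   → row E = row C − 1·row D = (3, 8, −9)   [check: 8·69 − 9·61 = 3]
  5 = 1·3 + 2   → row F = row D − 1·row E = (2, −15, 17)   [check: −15·69 + 17·61 = 2]
  3 = 1·2 + 1   → row G = row E − 1·row F = (1, 23, −26)   [check: 23·69 − 26·61 = 1]
  2 = 2·1 + 0   → remainder 0, stop. gcd = 1 (last nonzero row G).
The gcd is 1, so 61 is invertible mod 69. The last nonzero row gives 23·69 − 26·61 = 1, so t = −26. So 61^(−1) ≡ −26 ≡ 43 (mod 69). Verify: 61 · 43 = 2623 ≡ 1 (mod 69). ✓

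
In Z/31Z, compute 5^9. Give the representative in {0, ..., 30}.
1

Use repeated squaring. Binary(9) = 1001. Walk through the bits of the exponent 9 left-to-right: at each bit after the leading one, square the running value, then multiply by 5 if the bit is 1 (always reducing mod 31):
  bit 1 = 1 (leading): start with 5.
  bit 2 = 0: square 5^2 = 25 (mod 31).
  bit 3 = 0: square 25^2 = 625 ≡ 5 (mod 31).
  bit 4 = 1: square 5^2 = 25; bit is 1, so multiply 25·5 = 125 ≡ 1 (mod 31).
Final value: 5^9 ≡ 1 (mod 31).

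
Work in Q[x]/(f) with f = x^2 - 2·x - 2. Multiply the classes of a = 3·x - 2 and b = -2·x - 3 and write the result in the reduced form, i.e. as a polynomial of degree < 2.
First multiply in Q[x] without reducing: a · b = -6·x^2 - 5·x + 6. Now divide by f(x) = x^2 - 2·x - 2, eliminating the leading term at each step:
  leading term -6·x^2: subtract (-6)·f(x) = -6·x^2 + 12·x + 12, leaving -17·x - 6
The degree is now < 2, so this is the remainder. Hence a · b ≡ -17·x - 6 in Q[x]/(f).

Final answer: a · b ≡ -17·x - 6 (mod f(x))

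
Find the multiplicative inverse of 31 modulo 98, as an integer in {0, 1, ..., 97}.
Apply the extended Euclidean algorithm to (98, 31), tracking rows (r, s, t) with s·98 + t·31 = r. Each division r_prev = q·r_cur + r_new produces the new row as (previous row) − q·(current row):
  row A: (98, 1, 0)   [1·98 + 0·31 = 98]
  row B: (31, 0, 1)   [0·98 + 1·31 = 31]
  98 = 3·31 + 5   → row C = row A − 3·row B = (5, 1, −3)   [check: 1·98 − 3·31 = 5]
  31 = 6·5 + 1   → row D = row B − 6·row C = (1, −6, 19)   [check: −6·98 + 19·31 = 1]
  5 = 5·1 + 0   → remainder 0, stop. gcd = 1 (last nonzero row D).
The gcd is 1, so 31 is invertible mod 98. The last nonzero row gives −6·98 + 19·31 = 1, so t = 19. So 31^(−1) ≡ 19 (mod 98). Verify: 31 · 19 = 589 ≡ 1 (mod 98). ✓

Final answer: 31^(−1) ≡ 19 (mod 98)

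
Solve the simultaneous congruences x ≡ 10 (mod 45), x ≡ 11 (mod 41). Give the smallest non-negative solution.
x ≡ 1405 (mod 1845); the representative in [0, 1845) is 1405

The moduli 45, 41 are pairwise coprime, so by the CRT there is a unique solution mod 45·41 = 1845.
Solve by successive substitution. Start with x ≡ 10 (mod 45).
  Combine with x ≡ 11 (mod 41): write x = 10 + 45·t and require 10 + 45·t ≡ 11 (mod 41), i.e. 45·t ≡ 11 − 10 ≡ 1 (mod 41). Since 45^(−1) ≡ 31 (mod 41) (45 ≡ 4 (mod 41)), t ≡ 31·1 ≡ 31 (mod 41). So x ≡ 10 + 45·31 = 1405 (mod 1845).
Unique solution in [0, 1845): x = 1405.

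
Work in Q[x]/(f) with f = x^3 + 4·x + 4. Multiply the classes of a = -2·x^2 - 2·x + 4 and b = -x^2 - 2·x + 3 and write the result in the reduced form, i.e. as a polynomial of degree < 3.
a · b ≡ -14·x^2 - 46·x - 12 (mod f(x))

First multiply in Q[x] without reducing: a · b = 2·x^4 + 6·x^3 - 6·x^2 - 14·x + 12. Now divide by f(x) = x^3 + 4·x + 4, eliminating the leading term at each step:
  leading term 2·x^4: subtract (2·x)·f(x) = 2·x^4 + 8·x^2 + 8·x, leaving 6·x^3 - 14·x^2 - 22·x + 12
  leading term 6·x^3: subtract (6)·f(x) = 6·x^3 + 24·x + 24, leaving -14·x^2 - 46·x - 12
The degree is now < 3, so this is the remainder. Hence a · b ≡ -14·x^2 - 46·x - 12 in Q[x]/(f).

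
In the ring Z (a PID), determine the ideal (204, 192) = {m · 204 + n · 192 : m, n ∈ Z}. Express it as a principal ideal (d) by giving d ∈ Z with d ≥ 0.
In the PID Z, (a, b) is generated by gcd(a, b). Compute gcd(204, 192) with the extended Euclidean algorithm, tracking rows (r, s, t) with s·204 + t·192 = r:
  row A: (204, 1, 0)   [1·204 + 0·192 = 204]
  row B: (192, 0, 1)   [0·204 + 1·192 = 192]
  204 = 1·192 + 12   → row C = row A − 1·row B = (12, 1, −1)   [check: 1·204 − 1·192 = 12]
  192 = 16·12 + 0   → remainder 0, stop. gcd = 12 (last nonzero row C).
So gcd(204, 192) = 12, with Bézout identity 1·204 − 1·192 = 12. Containment (⊇): the Bézout identity exhibits 12 as an element of (204, 192), giving (12) ⊆ (204, 192). Containment (⊆): since 12 | 204 and 12 | 192 (204 = 12·17, 192 = 12·16), every Z-linear combination of 204 and 192 is divisible by 12, so (204, 192) ⊆ (12). Therefore (204, 192) = (12), d = 12.

Final answer: (204, 192) = (12); d = 12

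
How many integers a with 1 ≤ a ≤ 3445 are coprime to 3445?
The number of a ∈ {1, ..., 3445} with gcd(a, 3445) = 1 is by definition Euler's totient φ(3445). φ is multiplicative, with φ(p^e) = p^e − p^(e−1). Factorise 3445 = 5 · 13 · 53. Then
  φ(3445) = (5 − 1) · (13 − 1) · (53 − 1) = 4 · 12 · 52 = 2496.
So there are 2496 such integers.

Final answer: 2496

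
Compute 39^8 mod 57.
39

Use repeated squaring. Binary(8) = 1000. Walk through the bits of the exponent 8 left-to-right: at each bit after the leading one, square the running value, then multiply by 39 if the bit is 1 (always reducing mod 57):
  bit 1 = 1 (leading): start with 39.
  bit 2 = 0: square 39^2 = 1521 ≡ 39 (mod 57).
  bit 3 = 0: square 39^2 = 1521 ≡ 39 (mod 57).
  bit 4 = 0: square 39^2 = 1521 ≡ 39 (mod 57).
Final value: 39^8 ≡ 39 (mod 57).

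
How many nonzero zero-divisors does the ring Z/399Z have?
Z/399Z has 182 nonzero zero-divisors

In Z/399Z each nonzero element is either a unit (gcd with 399 is 1) or a zero-divisor (gcd > 1). The number of units is φ(399): factorise 399 = 3 · 7 · 19, so φ(399) = (3 − 1) · (7 − 1) · (19 − 1) = 2 · 6 · 18 = 216. The nonzero elements number 399 − 1 = 398. Hence the nonzero zero-divisors number 398 − 216 = 182.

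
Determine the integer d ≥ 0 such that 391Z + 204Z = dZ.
(391, 204) = (17); d = 17

In the PID Z, (a, b) is generated by gcd(a, b). Compute gcd(391, 204) with the extended Euclidean algorithm, tracking rows (r, s, t) with s·391 + t·204 = r:
  row A: (391, 1, 0)   [1·391 + 0·204 = 391]
  row B: (204, 0, 1)   [0·391 + 1·204 = 204]
  391 = 1·204 + 187   → row C = row A − 1·row B = (187, 1, −1)   [check: 1·391 − 1·204 = 187]
  204 = 1·187 + 17   → row D = row B − 1·row C = (17, −1, 2)   [check: −1·391 + 2·204 = 17]
  187 = 11·17 + 0   → remainder 0, stop. gcd = 17 (last nonzero row D).
So gcd(391, 204) = 17, with Bézout identity −1·391 + 2·204 = 17. Containment (⊇): the Bézout identity exhibits 17 as an element of (391, 204), giving (17) ⊆ (391, 204). Containment (⊆): since 17 | 391 and 17 | 204 (391 = 17·23, 204 = 17·12), every Z-linear combination of 391 and 204 is divisible by 17, so (391, 204) ⊆ (17). Therefore (391, 204) = (17), d = 17.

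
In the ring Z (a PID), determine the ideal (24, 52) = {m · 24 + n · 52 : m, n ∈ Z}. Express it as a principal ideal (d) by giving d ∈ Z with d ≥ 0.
In the PID Z, (a, b) is generated by gcd(a, b). Compute gcd(52, 24) with the extended Euclidean algorithm, tracking rows (r, s, t) with s·52 + t·24 = r:
  row A: (52, 1, 0)   [1·52 + 0·24 = 52]
  row B: (24, 0, 1)   [0·52 + 1·24 = 24]
  52 = 2·24 + 4   → row C = row A − 2·row B = (4, 1, −2)   [check: 1·52 − 2·24 = 4]
  24 = 6·4 + 0   → remainder 0, stop. gcd = 4 (last nonzero row C).
So gcd(24, 52) = 4, with Bézout identity 1·52 − 2·24 = 4. Containment (⊇): the Bézout identity exhibits 4 as an element of (24, 52), giving (4) ⊆ (24, 52). Containment (⊆): since 4 | 24 and 4 | 52 (24 = 4·6, 52 = 4·13), every Z-linear combination of 24 and 52 is divisible by 4, so (24, 52) ⊆ (4). Therefore (24, 52) = (4), d = 4.

Final answer: (24, 52) = (4); d = 4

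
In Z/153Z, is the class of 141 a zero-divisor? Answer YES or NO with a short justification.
gcd(141, 153) = 3 > 1, so 141 is not a unit in Z/153Z. In Z/nZ every nonzero non-unit is a zero-divisor: explicitly, take b = 153/gcd = 51 ≠ 0 (mod 153); then 141·51 = 7191 = 47·153, i.e. 141·51 ≡ 0 (mod 153). So 141 is a zero-divisor.

Final answer: YES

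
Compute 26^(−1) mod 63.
26^(−1) ≡ 17 (mod 63)

Apply the extended Euclidean algorithm to (63, 26), tracking rows (r, s, t) with s·63 + t·26 = r. Each division r_prev = q·r_cur + r_new produces the new row as (previous row) − q·(current row):
  row A: (63, 1, 0)   [1·63 + 0·26 = 63]
  row B: (26, 0, 1)   [0·63 + 1·26 = 26]
  63 = 2·26 + 11   → row C = row A − 2·row B = (11, 1, −2)   [check: 1·63 − 2·26 = 11]
  26 = 2·11 + 4   → row D = row B − 2·row C = (4, −2, 5)   [check: −2·63 + 5·26 = 4]
  11 = 2·4 + 3   → row E = row C − 2·row D = (3, 5, −12)   [check: 5·63 − 12·26 = 3]
  4 = 1·3 + 1   → row F = row D − 1·row E = (1, −7, 17)   [check: −7·63 + 17·26 = 1]
  3 = 3·1 + 0   → remainder 0, stop. gcd = 1 (last nonzero row F).
The gcd is 1, so 26 is invertible mod 63. The last nonzero row gives −7·63 + 17·26 = 1, so t = 17. So 26^(−1) ≡ 17 (mod 63). Verify: 26 · 17 = 442 ≡ 1 (mod 63). ✓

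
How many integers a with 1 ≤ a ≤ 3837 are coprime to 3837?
2556

The number of a ∈ {1, ..., 3837} with gcd(a, 3837) = 1 is by definition Euler's totient φ(3837). φ is multiplicative, with φ(p^e) = p^e − p^(e−1). Factorise 3837 = 3 · 1279. Then
  φ(3837) = (3 − 1) · (1279 − 1) = 2 · 1278 = 2556.
So there are 2556 such integers.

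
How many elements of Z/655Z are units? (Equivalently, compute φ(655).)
An element a ∈ Z/655Z is a unit iff gcd(a, 655) = 1, so the number of units is φ(655). φ is multiplicative, with φ(p^e) = p^e − p^(e−1). Factorise 655 = 5 · 131. Then
  φ(655) = (5 − 1) · (131 − 1) = 4 · 130 = 520.

Final answer: Z/655Z has φ(655) = 520 units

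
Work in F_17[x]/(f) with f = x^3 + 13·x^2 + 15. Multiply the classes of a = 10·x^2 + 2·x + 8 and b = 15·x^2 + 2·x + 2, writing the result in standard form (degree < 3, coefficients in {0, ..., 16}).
Multiply as integer polynomials: a · b = 150·x^4 + 50·x^3 + 144·x^2 + 20·x + 16. Reducing coefficients mod 17: a · b ≡ 14·x^4 + 16·x^3 + 8·x^2 + 3·x + 16. Now divide by f(x) = x^3 + 13·x^2 + 15 in F_17[x], eliminating the leading term at each step:
  leading term 14·x^4: subtract (14·x)·f(x) = 14·x^4 + 12·x^3 + 6·x, leaving 4·x^3 + 8·x^2 + 14·x + 16 (coefficients mod 17)
  leading term 4·x^3: subtract (4)·f(x) = 4·x^3 + x^2 + 9, leaving 7·x^2 + 14·x + 7 (coefficients mod 17)
The degree is now < 3, so this is the remainder. Hence a · b ≡ 7·x^2 + 14·x + 7 in F_17[x]/(f).

Final answer: a · b ≡ 7·x^2 + 14·x + 7 (mod f(x))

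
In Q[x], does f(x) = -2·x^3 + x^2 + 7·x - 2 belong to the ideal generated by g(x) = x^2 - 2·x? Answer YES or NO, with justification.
NO

In Q[x] the ideal (g) consists of all multiples of g, so f ∈ (g) iff g | f, i.e. iff the remainder of f on division by g is 0. Divide f by g (g is monic, so eliminate the leading term of the running remainder at each step):
  leading term -2·x^3: subtract (-2·x)·g(x) = -2·x^3 + 4·x^2, leaving -3·x^2 + 7·x - 2
  leading term -3·x^2: subtract (-3)·g(x) = -3·x^2 + 6·x, leaving x - 2
The remainder r(x) = x - 2 ≠ 0 (and deg r < deg g), so g ∤ f, i.e. f ∉ (g).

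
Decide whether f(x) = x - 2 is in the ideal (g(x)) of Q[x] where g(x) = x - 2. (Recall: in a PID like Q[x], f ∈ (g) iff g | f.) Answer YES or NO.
In Q[x] the ideal (g) consists of all multiples of g, so f ∈ (g) iff g | f, i.e. iff the remainder of f on division by g is 0. Divide f by g (g is monic, so eliminate the leading term of the running remainder at each step):
  leading term x: subtract (1)·g(x) = x - 2, leaving 0
The remainder is 0, so f(x) = g(x) · h(x) with h(x) = 1. Hence g | f, i.e. f ∈ (g).

Final answer: YES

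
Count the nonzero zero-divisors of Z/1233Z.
Z/1233Z has 416 nonzero zero-divisors

In Z/1233Z each nonzero element is either a unit (gcd with 1233 is 1) or a zero-divisor (gcd > 1). The number of units is φ(1233): factorise 1233 = 3^2 · 137, so φ(1233) = (3^2 − 3^1) · (137 − 1) = 6 · 136 = 816. The nonzero elements number 1233 − 1 = 1232. Hence the nonzero zero-divisors number 1232 − 816 = 416.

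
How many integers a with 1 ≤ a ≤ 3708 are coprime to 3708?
The number of a ∈ {1, ..., 3708} with gcd(a, 3708) = 1 is by definition Euler's totient φ(3708). φ is multiplicative, with φ(p^e) = p^e − p^(e−1). Factorise 3708 = 2^2 · 3^2 · 103. Then
  φ(3708) = (2^2 − 2^1) · (3^2 − 3^1) · (103 − 1) = 2 · 6 · 102 = 1224.
So there are 1224 such integers.

Final answer: 1224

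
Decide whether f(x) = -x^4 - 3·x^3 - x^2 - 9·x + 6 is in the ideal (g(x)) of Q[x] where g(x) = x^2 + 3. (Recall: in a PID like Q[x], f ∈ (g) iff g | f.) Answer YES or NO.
YES

In Q[x] the ideal (g) consists of all multiples of g, so f ∈ (g) iff g | f, i.e. iff the remainder of f on division by g is 0. Divide f by g (g is monic, so eliminate the leading term of the running remainder at each step):
  leading term -x^4: subtract (-x^2)·g(x) = -x^4 - 3·x^2, leaving -3·x^3 + 2·x^2 - 9·x + 6
  leading term -3·x^3: subtract (-3·x)·g(x) = -3·x^3 - 9·x, leaving 2·x^2 + 6
  leading term 2·x^2: subtract (2)·g(x) = 2·x^2 + 6, leaving 0
The remainder is 0, so f(x) = g(x) · h(x) with h(x) = -x^2 - 3·x + 2. Hence g | f, i.e. f ∈ (g).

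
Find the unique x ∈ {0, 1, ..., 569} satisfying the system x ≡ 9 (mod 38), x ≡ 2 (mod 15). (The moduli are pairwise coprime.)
The moduli 38, 15 are pairwise coprime, so by the CRT there is a unique solution mod 38·15 = 570.
Solve by successive substitution. Start with x ≡ 9 (mod 38).
  Combine with x ≡ 2 (mod 15): write x = 9 + 38·t and require 9 + 38·t ≡ 2 (mod 15), i.e. 38·t ≡ 2 − 9 ≡ 8 (mod 15). Since 38^(−1) ≡ 2 (mod 15) (38 ≡ 8 (mod 15)), t ≡ 2·8 ≡ 1 (mod 15). So x ≡ 9 + 38·1 = 47 (mod 570).
Unique solution in [0, 570): x = 47.

Final answer: x ≡ 47 (mod 570); the representative in [0, 570) is 47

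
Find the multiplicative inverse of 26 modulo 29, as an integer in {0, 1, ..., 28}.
26^(−1) ≡ 19 (mod 29)

Apply the extended Euclidean algorithm to (29, 26), tracking rows (r, s, t) with s·29 + t·26 = r. Each division r_prev = q·r_cur + r_new produces the new row as (previous row) − q·(current row):
  row A: (29, 1, 0)   [1·29 + 0·26 = 29]
  row B: (26, 0, 1)   [0·29 + 1·26 = 26]
  29 = 1·26 + 3   → row C = row A − 1·row B = (3, 1, −1)   [check: 1·29 − 1·26 = 3]
  26 = 8·3 + 2   → row D = row B − 8·row C = (2, −8, 9)   [check: −8·29 + 9·26 = 2]
  3 = 1·2 + 1   → row E = row C − 1·row D = (1, 9, −10)   [check: 9·29 − 10·26 = 1]
  2 = 2·1 + 0   → remainder 0, stop. gcd = 1 (last nonzero row E).
The gcd is 1, so 26 is invertible mod 29. The last nonzero row gives 9·29 − 10·26 = 1, so t = −10. So 26^(−1) ≡ −10 ≡ 19 (mod 29). Verify: 26 · 19 = 494 ≡ 1 (mod 29). ✓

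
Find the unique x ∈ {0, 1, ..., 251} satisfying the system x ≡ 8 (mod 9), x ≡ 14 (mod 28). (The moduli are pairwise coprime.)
The moduli 9, 28 are pairwise coprime, so by the CRT there is a unique solution mod 9·28 = 252.
Solve by successive substitution. Start with x ≡ 8 (mod 9).
  Combine with x ≡ 14 (mod 28): write x = 8 + 9·t and require 8 + 9·t ≡ 14 (mod 28), i.e. 9·t ≡ 14 − 8 ≡ 6 (mod 28). Since 9^(−1) ≡ 25 (mod 28), t ≡ 25·6 ≡ 10 (mod 28). So x ≡ 8 + 9·10 = 98 (mod 252).
Unique solution in [0, 252): x = 98.

Final answer: x ≡ 98 (mod 252); the representative in [0, 252) is 98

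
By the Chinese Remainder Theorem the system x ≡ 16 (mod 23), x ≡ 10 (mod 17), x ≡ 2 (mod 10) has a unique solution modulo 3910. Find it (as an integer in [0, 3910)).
The moduli 23, 17, 10 are pairwise coprime, so by the CRT there is a unique solution mod 23·17·10 = 3910.
Solve by successive substitution. Start with x ≡ 16 (mod 23).
  Combine with x ≡ 10 (mod 17): write x = 16 + 23·t and require 16 + 23·t ≡ 10 (mod 17), i.e. 23·t ≡ 10 − 16 ≡ 11 (mod 17). Since 23^(−1) ≡ 3 (mod 17) (23 ≡ 6 (mod 17)), t ≡ 3·11 ≡ 16 (mod 17). So x ≡ 16 + 23·16 = 384 (mod 391).
  Combine with x ≡ 2 (mod 10): write x = 384 + 391·t and require 384 + 391·t ≡ 2 (mod 10), i.e. 391·t ≡ 2 − 384 ≡ 8 (mod 10). Since 391^(−1) ≡ 1 (mod 10) (391 ≡ 1 (mod 10)), t ≡ 1·8 ≡ 8 (mod 10). So x ≡ 384 + 391·8 = 3512 (mod 3910).
Unique solution in [0, 3910): x = 3512.

Final answer: x ≡ 3512 (mod 3910); the representative in [0, 3910) is 3512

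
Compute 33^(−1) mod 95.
Apply the extended Euclidean algorithm to (95, 33), tracking rows (r, s, t) with s·95 + t·33 = r. Each division r_prev = q·r_cur + r_new produces the new row as (previous row) − q·(current row):
  row A: (95, 1, 0)   [1·95 + 0·33 = 95]
  row B: (33, 0, 1)   [0·95 + 1·33 = 33]
  95 = 2·33 + 29   → row C = row A − 2·row B = (29, 1, −2)   [check: 1·95 − 2·33 = 29]
  33 = 1·29 + 4   → row D = row B − 1·row C = (4, −1, 3)   [check: −1·95 + 3·33 = 4]
  29 = 7·4 + 1   → row E = row C − 7·row D = (1, 8, −23)   [check: 8·95 − 23·33 = 1]
  4 = 4·1 + 0   → remainder 0, stop. gcd = 1 (last nonzero row E).
The gcd is 1, so 33 is invertible mod 95. The last nonzero row gives 8·95 − 23·33 = 1, so t = −23. So 33^(−1) ≡ −23 ≡ 72 (mod 95). Verify: 33 · 72 = 2376 ≡ 1 (mod 95). ✓

Final answer: 33^(−1) ≡ 72 (mod 95)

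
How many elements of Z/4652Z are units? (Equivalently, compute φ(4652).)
An element a ∈ Z/4652Z is a unit iff gcd(a, 4652) = 1, so the number of units is φ(4652). φ is multiplicative, with φ(p^e) = p^e − p^(e−1). Factorise 4652 = 2^2 · 1163. Then
  φ(4652) = (2^2 − 2^1) · (1163 − 1) = 2 · 1162 = 2324.

Final answer: Z/4652Z has φ(4652) = 2324 units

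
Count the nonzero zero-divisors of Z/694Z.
In Z/694Z each nonzero element is either a unit (gcd with 694 is 1) or a zero-divisor (gcd > 1). The number of units is φ(694): factorise 694 = 2 · 347, so φ(694) = (2 − 1) · (347 − 1) = 1 · 346 = 346. The nonzero elements number 694 − 1 = 693. Hence the nonzero zero-divisors number 693 − 346 = 347.

Final answer: Z/694Z has 347 nonzero zero-divisors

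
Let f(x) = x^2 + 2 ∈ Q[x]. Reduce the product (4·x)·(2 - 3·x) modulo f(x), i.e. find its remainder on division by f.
a · b ≡ 8·x + 24 (mod f(x))

First multiply in Q[x] without reducing: a · b = -12·x^2 + 8·x. Now divide by f(x) = x^2 + 2, eliminating the leading term at each step:
  leading term -12·x^2: subtract (-12)·f(x) = -12·x^2 - 24, leaving 8·x + 24
The degree is now < 2, so this is the remainder. Hence a · b ≡ 8·x + 24 in Q[x]/(f).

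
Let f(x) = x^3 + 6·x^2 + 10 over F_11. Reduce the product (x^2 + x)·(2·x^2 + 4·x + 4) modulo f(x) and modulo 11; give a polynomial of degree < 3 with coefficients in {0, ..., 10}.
a · b ≡ 6·x + 5 (mod f(x))

Multiply as integer polynomials: a · b = 2·x^4 + 6·x^3 + 8·x^2 + 4·x. Reducing coefficients mod 11: a · b ≡ 2·x^4 + 6·x^3 + 8·x^2 + 4·x. Now divide by f(x) = x^3 + 6·x^2 + 10 in F_11[x], eliminating the leading term at each step:
  leading term 2·x^4: subtract (2·x)·f(x) = 2·x^4 + x^3 + 9·x, leaving 5·x^3 + 8·x^2 + 6·x (coefficients mod 11)
  leading term 5·x^3: subtract (5)·f(x) = 5·x^3 + 8·x^2 + 6, leaving 6·x + 5 (coefficients mod 11)
The degree is now < 3, so this is the remainder. Hence a · b ≡ 6·x + 5 in F_11[x]/(f).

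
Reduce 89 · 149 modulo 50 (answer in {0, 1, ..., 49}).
Reduce the factors first: 89 ≡ 39, 149 ≡ 49 (mod 50), so 89 · 149 ≡ 39 · 49 (mod 50). 39 · 49 = 1911. Dividing by 50: 1911 = 38·50 + 11. So (89 · 149) mod 50 = 11.

Final answer: 11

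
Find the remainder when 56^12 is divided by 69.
Use repeated squaring. Binary(12) = 1100. Walk through the bits of the exponent 12 left-to-right: at each bit after the leading one, square the running value, then multiply by 56 if the bit is 1 (always reducing mod 69):
  bit 1 = 1 (leading): start with 56.
  bit 2 = 1: square 56^2 = 3136 ≡ 31; bit is 1, so multiply 31·56 = 1736 ≡ 11 (mod 69).
  bit 3 = 0: square 11^2 = 121 ≡ 52 (mod 69).
  bit 4 = 0: square 52^2 = 2704 ≡ 13 (mod 69).
Final value: 56^12 ≡ 13 (mod 69).

Final answer: 13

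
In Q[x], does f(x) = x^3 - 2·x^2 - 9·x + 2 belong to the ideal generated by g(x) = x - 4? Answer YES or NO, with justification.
In Q[x] the ideal (g) consists of all multiples of g, so f ∈ (g) iff g | f, i.e. iff the remainder of f on division by g is 0. Divide f by g (g is monic, so eliminate the leading term of the running remainder at each step):
  leading term x^3: subtract (x^2)·g(x) = x^3 - 4·x^2, leaving 2·x^2 - 9·x + 2
  leading term 2·x^2: subtract (2·x)·g(x) = 2·x^2 - 8·x, leaving 2 - x
  leading term -x: subtract (-1)·g(x) = 4 - x, leaving -2
The remainder r(x) = -2 ≠ 0 (and deg r < deg g), so g ∤ f, i.e. f ∉ (g).

Final answer: NO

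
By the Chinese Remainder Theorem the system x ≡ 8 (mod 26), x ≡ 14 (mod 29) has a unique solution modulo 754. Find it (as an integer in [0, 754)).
x ≡ 710 (mod 754); the representative in [0, 754) is 710

The moduli 26, 29 are pairwise coprime, so by the CRT there is a unique solution mod 26·29 = 754.
Solve by successive substitution. Start with x ≡ 8 (mod 26).
  Combine with x ≡ 14 (mod 29): write x = 8 + 26·t and require 8 + 26·t ≡ 14 (mod 29), i.e. 26·t ≡ 14 − 8 ≡ 6 (mod 29). Since 26^(−1) ≡ 19 (mod 29), t ≡ 19·6 ≡ 27 (mod 29). So x ≡ 8 + 26·27 = 710 (mod 754).
Unique solution in [0, 754): x = 710.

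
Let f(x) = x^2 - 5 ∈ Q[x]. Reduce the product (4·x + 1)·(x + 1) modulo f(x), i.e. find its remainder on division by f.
a · b ≡ 5·x + 21 (mod f(x))

First multiply in Q[x] without reducing: a · b = 4·x^2 + 5·x + 1. Now divide by f(x) = x^2 - 5, eliminating the leading term at each step:
  leading term 4·x^2: subtract (4)·f(x) = 4·x^2 - 20, leaving 5·x + 21
The degree is now < 2, so this is the remainder. Hence a · b ≡ 5·x + 21 in Q[x]/(f).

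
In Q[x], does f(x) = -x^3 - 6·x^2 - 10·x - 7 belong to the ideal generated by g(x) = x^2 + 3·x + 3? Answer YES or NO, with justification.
In Q[x] the ideal (g) consists of all multiples of g, so f ∈ (g) iff g | f, i.e. iff the remainder of f on division by g is 0. Divide f by g (g is monic, so eliminate the leading term of the running remainder at each step):
  leading term -x^3: subtract (-x)·g(x) = -x^3 - 3·x^2 - 3·x, leaving -3·x^2 - 7·x - 7
  leading term -3·x^2: subtract (-3)·g(x) = -3·x^2 - 9·x - 9, leaving 2·x + 2
The remainder r(x) = 2·x + 2 ≠ 0 (and deg r < deg g), so g ∤ f, i.e. f ∉ (g).

Final answer: NO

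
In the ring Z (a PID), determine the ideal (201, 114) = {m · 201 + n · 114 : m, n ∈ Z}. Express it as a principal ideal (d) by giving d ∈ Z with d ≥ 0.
(201, 114) = (3); d = 3

In the PID Z, (a, b) is generated by gcd(a, b). Compute gcd(201, 114) with the extended Euclidean algorithm, tracking rows (r, s, t) with s·201 + t·114 = r:
  row A: (201, 1, 0)   [1·201 + 0·114 = 201]
  row B: (114, 0, 1)   [0·201 + 1·114 = 114]
  201 = 1·114 + 87   → row C = row A − 1·row B = (87, 1, −1)   [check: 1·201 − 1·114 = 87]
  114 = 1·87 + 27   → row D = row B − 1·row C = (27, −1, 2)   [check: −1·201 + 2·114 = 27]
  87 = 3·27 + 6   → row E = row C − 3·row D = (6, 4, −7)   [check: 4·201 − 7·114 = 6]
  27 = 4·6 + 3   → row F = row D − 4·row E = (3, −17, 30)   [check: −17·201 + 30·114 = 3]
  6 = 2·3 + 0   → remainder 0, stop. gcd = 3 (last nonzero row F).
So gcd(201, 114) = 3, with Bézout identity −17·201 + 30·114 = 3. Containment (⊇): the Bézout identity exhibits 3 as an element of (201, 114), giving (3) ⊆ (201, 114). Containment (⊆): since 3 | 201 and 3 | 114 (201 = 3·67, 114 = 3·38), every Z-linear combination of 201 and 114 is divisible by 3, so (201, 114) ⊆ (3). Therefore (201, 114) = (3), d = 3.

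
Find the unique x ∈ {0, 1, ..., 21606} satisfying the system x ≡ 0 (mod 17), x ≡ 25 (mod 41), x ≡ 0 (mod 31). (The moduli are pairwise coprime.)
x ≡ 15810 (mod 21607); the representative in [0, 21607) is 15810

The moduli 17, 41, 31 are pairwise coprime, so by the CRT there is a unique solution mod 17·41·31 = 21607.
Solve by successive substitution. Start with x ≡ 0 (mod 17).
  Combine with x ≡ 25 (mod 41): write x = 17·t and require 17·t ≡ 25 (mod 41). Since 17^(−1) ≡ 29 (mod 41), t ≡ 29·25 ≡ 28 (mod 41). So x ≡ 17·28 = 476 (mod 697).
  Combine with x ≡ 0 (mod 31): write x = 476 + 697·t and require 476 + 697·t ≡ 0 (mod 31), i.e. 697·t ≡ 0 − 476 ≡ 20 (mod 31). Since 697^(−1) ≡ 29 (mod 31) (697 ≡ 15 (mod 31)), t ≡ 29·20 ≡ 22 (mod 31). So x ≡ 476 + 697·22 = 15810 (mod 21607).
Unique solution in [0, 21607): x = 15810.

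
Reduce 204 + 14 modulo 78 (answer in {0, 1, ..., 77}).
62

Reduce the summands first: 204 ≡ 48 (mod 78), so 204 + 14 ≡ 48 + 14 (mod 78). 48 + 14 = 62; 62 = 0·78 + 62, so (204 + 14) mod 78 = 62.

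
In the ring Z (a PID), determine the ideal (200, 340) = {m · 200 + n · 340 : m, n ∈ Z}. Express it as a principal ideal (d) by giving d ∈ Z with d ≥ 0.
In the PID Z, (a, b) is generated by gcd(a, b). Compute gcd(340, 200) with the extended Euclidean algorithm, tracking rows (r, s, t) with s·340 + t·200 = r:
  row A: (340, 1, 0)   [1·340 + 0·200 = 340]
  row B: (200, 0, 1)   [0·340 + 1·200 = 200]
  340 = 1·200 + 140   → row C = row A − 1·row B = (140, 1, −1)   [check: 1·340 − 1·200 = 140]
  200 = 1·140 + 60   → row D = row B − 1·row C = (60, −1, 2)   [check: −1·340 + 2·200 = 60]
  140 = 2·60 + 20   → row E = row C − 2·row D = (20, 3, −5)   [check: 3·340 − 5·200 = 20]
  60 = 3·20 + 0   → remainder 0, stop. gcd = 20 (last nonzero row E).
So gcd(200, 340) = 20, with Bézout identity 3·340 − 5·200 = 20. Containment (⊇): the Bézout identity exhibits 20 as an element of (200, 340), giving (20) ⊆ (200, 340). Containment (⊆): since 20 | 200 and 20 | 340 (200 = 20·10, 340 = 20·17), every Z-linear combination of 200 and 340 is divisible by 20, so (200, 340) ⊆ (20). Therefore (200, 340) = (20), d = 20.

Final answer: (200, 340) = (20); d = 20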